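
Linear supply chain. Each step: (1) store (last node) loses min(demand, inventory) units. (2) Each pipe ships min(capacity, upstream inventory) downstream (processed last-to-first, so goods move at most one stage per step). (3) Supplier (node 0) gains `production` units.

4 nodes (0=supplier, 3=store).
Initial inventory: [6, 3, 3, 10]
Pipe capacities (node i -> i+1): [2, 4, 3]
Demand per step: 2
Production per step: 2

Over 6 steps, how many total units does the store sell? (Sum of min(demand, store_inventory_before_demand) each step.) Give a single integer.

Answer: 12

Derivation:
Step 1: sold=2 (running total=2) -> [6 2 3 11]
Step 2: sold=2 (running total=4) -> [6 2 2 12]
Step 3: sold=2 (running total=6) -> [6 2 2 12]
Step 4: sold=2 (running total=8) -> [6 2 2 12]
Step 5: sold=2 (running total=10) -> [6 2 2 12]
Step 6: sold=2 (running total=12) -> [6 2 2 12]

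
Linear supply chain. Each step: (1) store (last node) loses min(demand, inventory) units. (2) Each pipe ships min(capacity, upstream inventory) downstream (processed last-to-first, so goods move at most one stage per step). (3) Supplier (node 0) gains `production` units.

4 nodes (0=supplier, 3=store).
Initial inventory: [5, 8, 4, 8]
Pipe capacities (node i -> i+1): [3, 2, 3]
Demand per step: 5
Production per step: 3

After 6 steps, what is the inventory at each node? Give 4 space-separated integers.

Step 1: demand=5,sold=5 ship[2->3]=3 ship[1->2]=2 ship[0->1]=3 prod=3 -> inv=[5 9 3 6]
Step 2: demand=5,sold=5 ship[2->3]=3 ship[1->2]=2 ship[0->1]=3 prod=3 -> inv=[5 10 2 4]
Step 3: demand=5,sold=4 ship[2->3]=2 ship[1->2]=2 ship[0->1]=3 prod=3 -> inv=[5 11 2 2]
Step 4: demand=5,sold=2 ship[2->3]=2 ship[1->2]=2 ship[0->1]=3 prod=3 -> inv=[5 12 2 2]
Step 5: demand=5,sold=2 ship[2->3]=2 ship[1->2]=2 ship[0->1]=3 prod=3 -> inv=[5 13 2 2]
Step 6: demand=5,sold=2 ship[2->3]=2 ship[1->2]=2 ship[0->1]=3 prod=3 -> inv=[5 14 2 2]

5 14 2 2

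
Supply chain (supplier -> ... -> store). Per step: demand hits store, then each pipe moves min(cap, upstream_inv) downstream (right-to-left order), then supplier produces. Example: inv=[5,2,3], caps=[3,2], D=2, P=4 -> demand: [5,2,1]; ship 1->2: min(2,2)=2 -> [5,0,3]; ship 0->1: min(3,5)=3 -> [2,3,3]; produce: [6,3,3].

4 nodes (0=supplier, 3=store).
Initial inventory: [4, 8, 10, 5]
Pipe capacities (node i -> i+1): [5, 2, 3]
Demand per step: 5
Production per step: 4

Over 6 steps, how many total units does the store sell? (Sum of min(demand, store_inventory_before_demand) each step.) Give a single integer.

Answer: 20

Derivation:
Step 1: sold=5 (running total=5) -> [4 10 9 3]
Step 2: sold=3 (running total=8) -> [4 12 8 3]
Step 3: sold=3 (running total=11) -> [4 14 7 3]
Step 4: sold=3 (running total=14) -> [4 16 6 3]
Step 5: sold=3 (running total=17) -> [4 18 5 3]
Step 6: sold=3 (running total=20) -> [4 20 4 3]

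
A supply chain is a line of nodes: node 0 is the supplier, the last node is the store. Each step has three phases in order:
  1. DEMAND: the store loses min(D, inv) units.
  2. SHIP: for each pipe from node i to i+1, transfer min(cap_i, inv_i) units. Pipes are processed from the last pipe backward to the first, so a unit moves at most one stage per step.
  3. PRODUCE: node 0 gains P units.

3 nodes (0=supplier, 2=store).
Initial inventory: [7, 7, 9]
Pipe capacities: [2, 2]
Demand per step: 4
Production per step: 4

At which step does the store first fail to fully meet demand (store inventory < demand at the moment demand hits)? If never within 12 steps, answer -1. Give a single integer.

Step 1: demand=4,sold=4 ship[1->2]=2 ship[0->1]=2 prod=4 -> [9 7 7]
Step 2: demand=4,sold=4 ship[1->2]=2 ship[0->1]=2 prod=4 -> [11 7 5]
Step 3: demand=4,sold=4 ship[1->2]=2 ship[0->1]=2 prod=4 -> [13 7 3]
Step 4: demand=4,sold=3 ship[1->2]=2 ship[0->1]=2 prod=4 -> [15 7 2]
Step 5: demand=4,sold=2 ship[1->2]=2 ship[0->1]=2 prod=4 -> [17 7 2]
Step 6: demand=4,sold=2 ship[1->2]=2 ship[0->1]=2 prod=4 -> [19 7 2]
Step 7: demand=4,sold=2 ship[1->2]=2 ship[0->1]=2 prod=4 -> [21 7 2]
Step 8: demand=4,sold=2 ship[1->2]=2 ship[0->1]=2 prod=4 -> [23 7 2]
Step 9: demand=4,sold=2 ship[1->2]=2 ship[0->1]=2 prod=4 -> [25 7 2]
Step 10: demand=4,sold=2 ship[1->2]=2 ship[0->1]=2 prod=4 -> [27 7 2]
Step 11: demand=4,sold=2 ship[1->2]=2 ship[0->1]=2 prod=4 -> [29 7 2]
Step 12: demand=4,sold=2 ship[1->2]=2 ship[0->1]=2 prod=4 -> [31 7 2]
First stockout at step 4

4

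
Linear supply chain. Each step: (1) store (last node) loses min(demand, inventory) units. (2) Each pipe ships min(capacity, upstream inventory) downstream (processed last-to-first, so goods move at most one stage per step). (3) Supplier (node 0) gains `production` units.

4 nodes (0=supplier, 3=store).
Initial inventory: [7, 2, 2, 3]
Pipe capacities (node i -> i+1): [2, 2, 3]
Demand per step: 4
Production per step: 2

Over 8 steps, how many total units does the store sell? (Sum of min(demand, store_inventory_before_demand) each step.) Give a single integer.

Answer: 17

Derivation:
Step 1: sold=3 (running total=3) -> [7 2 2 2]
Step 2: sold=2 (running total=5) -> [7 2 2 2]
Step 3: sold=2 (running total=7) -> [7 2 2 2]
Step 4: sold=2 (running total=9) -> [7 2 2 2]
Step 5: sold=2 (running total=11) -> [7 2 2 2]
Step 6: sold=2 (running total=13) -> [7 2 2 2]
Step 7: sold=2 (running total=15) -> [7 2 2 2]
Step 8: sold=2 (running total=17) -> [7 2 2 2]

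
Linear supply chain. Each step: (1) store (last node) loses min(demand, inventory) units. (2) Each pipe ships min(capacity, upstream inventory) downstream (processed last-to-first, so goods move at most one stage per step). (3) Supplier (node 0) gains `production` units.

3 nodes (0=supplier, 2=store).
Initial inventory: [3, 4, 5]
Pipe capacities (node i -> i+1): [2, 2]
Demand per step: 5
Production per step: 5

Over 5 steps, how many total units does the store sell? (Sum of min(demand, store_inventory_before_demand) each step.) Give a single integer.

Step 1: sold=5 (running total=5) -> [6 4 2]
Step 2: sold=2 (running total=7) -> [9 4 2]
Step 3: sold=2 (running total=9) -> [12 4 2]
Step 4: sold=2 (running total=11) -> [15 4 2]
Step 5: sold=2 (running total=13) -> [18 4 2]

Answer: 13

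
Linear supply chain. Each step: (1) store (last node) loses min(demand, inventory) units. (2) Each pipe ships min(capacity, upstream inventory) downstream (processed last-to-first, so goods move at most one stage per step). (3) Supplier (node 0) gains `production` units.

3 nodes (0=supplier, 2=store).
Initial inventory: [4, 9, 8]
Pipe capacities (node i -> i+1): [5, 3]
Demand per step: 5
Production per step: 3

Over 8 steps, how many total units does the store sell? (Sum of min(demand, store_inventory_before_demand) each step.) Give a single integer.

Step 1: sold=5 (running total=5) -> [3 10 6]
Step 2: sold=5 (running total=10) -> [3 10 4]
Step 3: sold=4 (running total=14) -> [3 10 3]
Step 4: sold=3 (running total=17) -> [3 10 3]
Step 5: sold=3 (running total=20) -> [3 10 3]
Step 6: sold=3 (running total=23) -> [3 10 3]
Step 7: sold=3 (running total=26) -> [3 10 3]
Step 8: sold=3 (running total=29) -> [3 10 3]

Answer: 29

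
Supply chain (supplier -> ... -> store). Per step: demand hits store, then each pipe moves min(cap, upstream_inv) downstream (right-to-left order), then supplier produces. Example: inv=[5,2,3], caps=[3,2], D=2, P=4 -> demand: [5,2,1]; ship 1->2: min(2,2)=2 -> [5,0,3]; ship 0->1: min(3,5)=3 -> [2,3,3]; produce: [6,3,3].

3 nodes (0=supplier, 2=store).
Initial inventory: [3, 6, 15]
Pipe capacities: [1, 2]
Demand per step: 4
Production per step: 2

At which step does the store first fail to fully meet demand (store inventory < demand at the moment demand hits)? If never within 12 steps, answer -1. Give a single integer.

Step 1: demand=4,sold=4 ship[1->2]=2 ship[0->1]=1 prod=2 -> [4 5 13]
Step 2: demand=4,sold=4 ship[1->2]=2 ship[0->1]=1 prod=2 -> [5 4 11]
Step 3: demand=4,sold=4 ship[1->2]=2 ship[0->1]=1 prod=2 -> [6 3 9]
Step 4: demand=4,sold=4 ship[1->2]=2 ship[0->1]=1 prod=2 -> [7 2 7]
Step 5: demand=4,sold=4 ship[1->2]=2 ship[0->1]=1 prod=2 -> [8 1 5]
Step 6: demand=4,sold=4 ship[1->2]=1 ship[0->1]=1 prod=2 -> [9 1 2]
Step 7: demand=4,sold=2 ship[1->2]=1 ship[0->1]=1 prod=2 -> [10 1 1]
Step 8: demand=4,sold=1 ship[1->2]=1 ship[0->1]=1 prod=2 -> [11 1 1]
Step 9: demand=4,sold=1 ship[1->2]=1 ship[0->1]=1 prod=2 -> [12 1 1]
Step 10: demand=4,sold=1 ship[1->2]=1 ship[0->1]=1 prod=2 -> [13 1 1]
Step 11: demand=4,sold=1 ship[1->2]=1 ship[0->1]=1 prod=2 -> [14 1 1]
Step 12: demand=4,sold=1 ship[1->2]=1 ship[0->1]=1 prod=2 -> [15 1 1]
First stockout at step 7

7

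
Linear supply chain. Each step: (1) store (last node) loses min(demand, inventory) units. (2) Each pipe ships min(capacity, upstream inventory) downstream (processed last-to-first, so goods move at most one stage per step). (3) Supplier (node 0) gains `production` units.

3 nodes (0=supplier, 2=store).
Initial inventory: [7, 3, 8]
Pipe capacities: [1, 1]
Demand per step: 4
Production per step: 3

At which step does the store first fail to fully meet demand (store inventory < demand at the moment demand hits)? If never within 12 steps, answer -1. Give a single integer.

Step 1: demand=4,sold=4 ship[1->2]=1 ship[0->1]=1 prod=3 -> [9 3 5]
Step 2: demand=4,sold=4 ship[1->2]=1 ship[0->1]=1 prod=3 -> [11 3 2]
Step 3: demand=4,sold=2 ship[1->2]=1 ship[0->1]=1 prod=3 -> [13 3 1]
Step 4: demand=4,sold=1 ship[1->2]=1 ship[0->1]=1 prod=3 -> [15 3 1]
Step 5: demand=4,sold=1 ship[1->2]=1 ship[0->1]=1 prod=3 -> [17 3 1]
Step 6: demand=4,sold=1 ship[1->2]=1 ship[0->1]=1 prod=3 -> [19 3 1]
Step 7: demand=4,sold=1 ship[1->2]=1 ship[0->1]=1 prod=3 -> [21 3 1]
Step 8: demand=4,sold=1 ship[1->2]=1 ship[0->1]=1 prod=3 -> [23 3 1]
Step 9: demand=4,sold=1 ship[1->2]=1 ship[0->1]=1 prod=3 -> [25 3 1]
Step 10: demand=4,sold=1 ship[1->2]=1 ship[0->1]=1 prod=3 -> [27 3 1]
Step 11: demand=4,sold=1 ship[1->2]=1 ship[0->1]=1 prod=3 -> [29 3 1]
Step 12: demand=4,sold=1 ship[1->2]=1 ship[0->1]=1 prod=3 -> [31 3 1]
First stockout at step 3

3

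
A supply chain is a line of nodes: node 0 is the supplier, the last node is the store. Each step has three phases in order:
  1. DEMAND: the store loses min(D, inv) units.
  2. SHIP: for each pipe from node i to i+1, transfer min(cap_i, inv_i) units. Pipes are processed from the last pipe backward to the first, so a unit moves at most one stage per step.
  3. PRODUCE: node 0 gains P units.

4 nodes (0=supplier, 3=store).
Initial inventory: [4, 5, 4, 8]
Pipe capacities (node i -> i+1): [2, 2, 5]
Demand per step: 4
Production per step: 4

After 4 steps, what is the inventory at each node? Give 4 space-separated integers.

Step 1: demand=4,sold=4 ship[2->3]=4 ship[1->2]=2 ship[0->1]=2 prod=4 -> inv=[6 5 2 8]
Step 2: demand=4,sold=4 ship[2->3]=2 ship[1->2]=2 ship[0->1]=2 prod=4 -> inv=[8 5 2 6]
Step 3: demand=4,sold=4 ship[2->3]=2 ship[1->2]=2 ship[0->1]=2 prod=4 -> inv=[10 5 2 4]
Step 4: demand=4,sold=4 ship[2->3]=2 ship[1->2]=2 ship[0->1]=2 prod=4 -> inv=[12 5 2 2]

12 5 2 2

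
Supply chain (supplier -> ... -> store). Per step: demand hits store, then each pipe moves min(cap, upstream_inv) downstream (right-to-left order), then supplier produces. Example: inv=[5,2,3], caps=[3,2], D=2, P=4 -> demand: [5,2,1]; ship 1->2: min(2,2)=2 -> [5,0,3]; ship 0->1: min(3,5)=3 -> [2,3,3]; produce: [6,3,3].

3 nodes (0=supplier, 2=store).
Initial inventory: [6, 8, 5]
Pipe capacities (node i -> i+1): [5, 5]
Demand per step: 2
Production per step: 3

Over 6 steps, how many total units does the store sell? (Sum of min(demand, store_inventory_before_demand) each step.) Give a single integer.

Step 1: sold=2 (running total=2) -> [4 8 8]
Step 2: sold=2 (running total=4) -> [3 7 11]
Step 3: sold=2 (running total=6) -> [3 5 14]
Step 4: sold=2 (running total=8) -> [3 3 17]
Step 5: sold=2 (running total=10) -> [3 3 18]
Step 6: sold=2 (running total=12) -> [3 3 19]

Answer: 12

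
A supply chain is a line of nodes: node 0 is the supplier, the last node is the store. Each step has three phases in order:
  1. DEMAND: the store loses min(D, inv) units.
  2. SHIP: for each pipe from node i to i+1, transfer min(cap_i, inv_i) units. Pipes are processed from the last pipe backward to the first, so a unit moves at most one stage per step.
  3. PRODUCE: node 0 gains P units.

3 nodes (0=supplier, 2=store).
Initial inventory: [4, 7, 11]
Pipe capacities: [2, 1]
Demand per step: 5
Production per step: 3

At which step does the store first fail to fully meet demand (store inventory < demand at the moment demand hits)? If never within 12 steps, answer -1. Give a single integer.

Step 1: demand=5,sold=5 ship[1->2]=1 ship[0->1]=2 prod=3 -> [5 8 7]
Step 2: demand=5,sold=5 ship[1->2]=1 ship[0->1]=2 prod=3 -> [6 9 3]
Step 3: demand=5,sold=3 ship[1->2]=1 ship[0->1]=2 prod=3 -> [7 10 1]
Step 4: demand=5,sold=1 ship[1->2]=1 ship[0->1]=2 prod=3 -> [8 11 1]
Step 5: demand=5,sold=1 ship[1->2]=1 ship[0->1]=2 prod=3 -> [9 12 1]
Step 6: demand=5,sold=1 ship[1->2]=1 ship[0->1]=2 prod=3 -> [10 13 1]
Step 7: demand=5,sold=1 ship[1->2]=1 ship[0->1]=2 prod=3 -> [11 14 1]
Step 8: demand=5,sold=1 ship[1->2]=1 ship[0->1]=2 prod=3 -> [12 15 1]
Step 9: demand=5,sold=1 ship[1->2]=1 ship[0->1]=2 prod=3 -> [13 16 1]
Step 10: demand=5,sold=1 ship[1->2]=1 ship[0->1]=2 prod=3 -> [14 17 1]
Step 11: demand=5,sold=1 ship[1->2]=1 ship[0->1]=2 prod=3 -> [15 18 1]
Step 12: demand=5,sold=1 ship[1->2]=1 ship[0->1]=2 prod=3 -> [16 19 1]
First stockout at step 3

3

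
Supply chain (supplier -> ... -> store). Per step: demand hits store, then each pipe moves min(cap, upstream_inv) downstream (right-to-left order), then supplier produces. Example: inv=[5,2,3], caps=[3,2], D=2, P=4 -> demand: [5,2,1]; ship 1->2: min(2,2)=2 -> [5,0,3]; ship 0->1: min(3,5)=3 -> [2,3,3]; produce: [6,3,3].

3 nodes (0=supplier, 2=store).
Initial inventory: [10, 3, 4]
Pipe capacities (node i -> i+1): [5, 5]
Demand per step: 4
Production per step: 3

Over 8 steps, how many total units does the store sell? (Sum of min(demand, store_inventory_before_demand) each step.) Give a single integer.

Step 1: sold=4 (running total=4) -> [8 5 3]
Step 2: sold=3 (running total=7) -> [6 5 5]
Step 3: sold=4 (running total=11) -> [4 5 6]
Step 4: sold=4 (running total=15) -> [3 4 7]
Step 5: sold=4 (running total=19) -> [3 3 7]
Step 6: sold=4 (running total=23) -> [3 3 6]
Step 7: sold=4 (running total=27) -> [3 3 5]
Step 8: sold=4 (running total=31) -> [3 3 4]

Answer: 31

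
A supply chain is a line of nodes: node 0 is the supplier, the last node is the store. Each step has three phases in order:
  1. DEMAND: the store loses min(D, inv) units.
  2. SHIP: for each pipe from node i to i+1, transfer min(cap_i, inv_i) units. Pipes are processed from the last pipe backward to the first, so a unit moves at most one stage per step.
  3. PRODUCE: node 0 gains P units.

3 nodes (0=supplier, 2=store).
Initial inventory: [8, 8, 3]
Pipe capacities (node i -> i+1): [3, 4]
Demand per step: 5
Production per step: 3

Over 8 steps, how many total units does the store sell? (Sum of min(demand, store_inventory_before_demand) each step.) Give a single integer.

Answer: 29

Derivation:
Step 1: sold=3 (running total=3) -> [8 7 4]
Step 2: sold=4 (running total=7) -> [8 6 4]
Step 3: sold=4 (running total=11) -> [8 5 4]
Step 4: sold=4 (running total=15) -> [8 4 4]
Step 5: sold=4 (running total=19) -> [8 3 4]
Step 6: sold=4 (running total=23) -> [8 3 3]
Step 7: sold=3 (running total=26) -> [8 3 3]
Step 8: sold=3 (running total=29) -> [8 3 3]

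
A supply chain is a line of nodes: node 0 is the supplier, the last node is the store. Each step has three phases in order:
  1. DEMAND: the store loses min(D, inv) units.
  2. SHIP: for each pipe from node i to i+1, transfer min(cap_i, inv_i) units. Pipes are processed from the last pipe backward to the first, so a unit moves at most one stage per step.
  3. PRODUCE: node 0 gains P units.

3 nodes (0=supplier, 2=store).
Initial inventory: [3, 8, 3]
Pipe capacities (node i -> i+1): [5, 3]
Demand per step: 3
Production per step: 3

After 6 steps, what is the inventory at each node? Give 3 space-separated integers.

Step 1: demand=3,sold=3 ship[1->2]=3 ship[0->1]=3 prod=3 -> inv=[3 8 3]
Step 2: demand=3,sold=3 ship[1->2]=3 ship[0->1]=3 prod=3 -> inv=[3 8 3]
Step 3: demand=3,sold=3 ship[1->2]=3 ship[0->1]=3 prod=3 -> inv=[3 8 3]
Step 4: demand=3,sold=3 ship[1->2]=3 ship[0->1]=3 prod=3 -> inv=[3 8 3]
Step 5: demand=3,sold=3 ship[1->2]=3 ship[0->1]=3 prod=3 -> inv=[3 8 3]
Step 6: demand=3,sold=3 ship[1->2]=3 ship[0->1]=3 prod=3 -> inv=[3 8 3]

3 8 3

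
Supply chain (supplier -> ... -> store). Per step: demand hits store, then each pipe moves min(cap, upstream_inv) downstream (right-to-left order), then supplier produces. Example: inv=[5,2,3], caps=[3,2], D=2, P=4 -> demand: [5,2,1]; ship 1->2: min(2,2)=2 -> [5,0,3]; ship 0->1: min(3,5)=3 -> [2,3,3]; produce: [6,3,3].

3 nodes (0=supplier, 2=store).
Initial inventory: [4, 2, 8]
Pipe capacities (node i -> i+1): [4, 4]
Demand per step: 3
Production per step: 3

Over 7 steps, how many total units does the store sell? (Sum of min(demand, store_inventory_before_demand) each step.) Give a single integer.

Answer: 21

Derivation:
Step 1: sold=3 (running total=3) -> [3 4 7]
Step 2: sold=3 (running total=6) -> [3 3 8]
Step 3: sold=3 (running total=9) -> [3 3 8]
Step 4: sold=3 (running total=12) -> [3 3 8]
Step 5: sold=3 (running total=15) -> [3 3 8]
Step 6: sold=3 (running total=18) -> [3 3 8]
Step 7: sold=3 (running total=21) -> [3 3 8]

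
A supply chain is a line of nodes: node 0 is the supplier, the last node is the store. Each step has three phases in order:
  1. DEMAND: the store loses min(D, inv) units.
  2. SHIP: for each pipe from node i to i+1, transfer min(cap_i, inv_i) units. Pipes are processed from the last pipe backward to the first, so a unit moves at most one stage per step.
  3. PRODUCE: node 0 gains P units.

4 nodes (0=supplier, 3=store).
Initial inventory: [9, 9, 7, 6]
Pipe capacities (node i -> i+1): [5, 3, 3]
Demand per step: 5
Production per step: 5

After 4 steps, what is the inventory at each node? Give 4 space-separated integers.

Step 1: demand=5,sold=5 ship[2->3]=3 ship[1->2]=3 ship[0->1]=5 prod=5 -> inv=[9 11 7 4]
Step 2: demand=5,sold=4 ship[2->3]=3 ship[1->2]=3 ship[0->1]=5 prod=5 -> inv=[9 13 7 3]
Step 3: demand=5,sold=3 ship[2->3]=3 ship[1->2]=3 ship[0->1]=5 prod=5 -> inv=[9 15 7 3]
Step 4: demand=5,sold=3 ship[2->3]=3 ship[1->2]=3 ship[0->1]=5 prod=5 -> inv=[9 17 7 3]

9 17 7 3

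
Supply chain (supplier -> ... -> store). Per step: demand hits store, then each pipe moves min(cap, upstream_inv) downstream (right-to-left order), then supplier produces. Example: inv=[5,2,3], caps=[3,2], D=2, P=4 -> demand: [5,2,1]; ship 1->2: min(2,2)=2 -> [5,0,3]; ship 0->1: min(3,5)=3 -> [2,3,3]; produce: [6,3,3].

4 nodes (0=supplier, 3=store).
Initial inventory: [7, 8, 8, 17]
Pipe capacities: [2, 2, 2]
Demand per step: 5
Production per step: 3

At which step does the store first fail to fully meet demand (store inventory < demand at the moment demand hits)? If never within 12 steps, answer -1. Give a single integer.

Step 1: demand=5,sold=5 ship[2->3]=2 ship[1->2]=2 ship[0->1]=2 prod=3 -> [8 8 8 14]
Step 2: demand=5,sold=5 ship[2->3]=2 ship[1->2]=2 ship[0->1]=2 prod=3 -> [9 8 8 11]
Step 3: demand=5,sold=5 ship[2->3]=2 ship[1->2]=2 ship[0->1]=2 prod=3 -> [10 8 8 8]
Step 4: demand=5,sold=5 ship[2->3]=2 ship[1->2]=2 ship[0->1]=2 prod=3 -> [11 8 8 5]
Step 5: demand=5,sold=5 ship[2->3]=2 ship[1->2]=2 ship[0->1]=2 prod=3 -> [12 8 8 2]
Step 6: demand=5,sold=2 ship[2->3]=2 ship[1->2]=2 ship[0->1]=2 prod=3 -> [13 8 8 2]
Step 7: demand=5,sold=2 ship[2->3]=2 ship[1->2]=2 ship[0->1]=2 prod=3 -> [14 8 8 2]
Step 8: demand=5,sold=2 ship[2->3]=2 ship[1->2]=2 ship[0->1]=2 prod=3 -> [15 8 8 2]
Step 9: demand=5,sold=2 ship[2->3]=2 ship[1->2]=2 ship[0->1]=2 prod=3 -> [16 8 8 2]
Step 10: demand=5,sold=2 ship[2->3]=2 ship[1->2]=2 ship[0->1]=2 prod=3 -> [17 8 8 2]
Step 11: demand=5,sold=2 ship[2->3]=2 ship[1->2]=2 ship[0->1]=2 prod=3 -> [18 8 8 2]
Step 12: demand=5,sold=2 ship[2->3]=2 ship[1->2]=2 ship[0->1]=2 prod=3 -> [19 8 8 2]
First stockout at step 6

6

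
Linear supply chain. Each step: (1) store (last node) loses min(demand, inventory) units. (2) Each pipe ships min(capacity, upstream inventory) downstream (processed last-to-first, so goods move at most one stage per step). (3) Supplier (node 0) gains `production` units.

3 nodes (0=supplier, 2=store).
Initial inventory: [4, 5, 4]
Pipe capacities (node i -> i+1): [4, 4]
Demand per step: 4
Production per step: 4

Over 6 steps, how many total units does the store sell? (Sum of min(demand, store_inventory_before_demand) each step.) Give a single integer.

Step 1: sold=4 (running total=4) -> [4 5 4]
Step 2: sold=4 (running total=8) -> [4 5 4]
Step 3: sold=4 (running total=12) -> [4 5 4]
Step 4: sold=4 (running total=16) -> [4 5 4]
Step 5: sold=4 (running total=20) -> [4 5 4]
Step 6: sold=4 (running total=24) -> [4 5 4]

Answer: 24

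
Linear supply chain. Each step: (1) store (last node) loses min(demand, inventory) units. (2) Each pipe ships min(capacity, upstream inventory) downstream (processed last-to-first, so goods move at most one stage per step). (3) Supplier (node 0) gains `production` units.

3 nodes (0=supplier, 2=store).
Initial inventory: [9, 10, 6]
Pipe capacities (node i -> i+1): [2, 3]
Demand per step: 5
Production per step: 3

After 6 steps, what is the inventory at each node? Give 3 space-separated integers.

Step 1: demand=5,sold=5 ship[1->2]=3 ship[0->1]=2 prod=3 -> inv=[10 9 4]
Step 2: demand=5,sold=4 ship[1->2]=3 ship[0->1]=2 prod=3 -> inv=[11 8 3]
Step 3: demand=5,sold=3 ship[1->2]=3 ship[0->1]=2 prod=3 -> inv=[12 7 3]
Step 4: demand=5,sold=3 ship[1->2]=3 ship[0->1]=2 prod=3 -> inv=[13 6 3]
Step 5: demand=5,sold=3 ship[1->2]=3 ship[0->1]=2 prod=3 -> inv=[14 5 3]
Step 6: demand=5,sold=3 ship[1->2]=3 ship[0->1]=2 prod=3 -> inv=[15 4 3]

15 4 3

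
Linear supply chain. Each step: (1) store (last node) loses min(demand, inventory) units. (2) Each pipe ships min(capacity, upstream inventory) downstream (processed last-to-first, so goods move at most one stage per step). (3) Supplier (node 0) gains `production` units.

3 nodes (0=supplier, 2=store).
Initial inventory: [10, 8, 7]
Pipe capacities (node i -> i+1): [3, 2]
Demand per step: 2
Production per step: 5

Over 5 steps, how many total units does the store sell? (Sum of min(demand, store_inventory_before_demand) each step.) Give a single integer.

Step 1: sold=2 (running total=2) -> [12 9 7]
Step 2: sold=2 (running total=4) -> [14 10 7]
Step 3: sold=2 (running total=6) -> [16 11 7]
Step 4: sold=2 (running total=8) -> [18 12 7]
Step 5: sold=2 (running total=10) -> [20 13 7]

Answer: 10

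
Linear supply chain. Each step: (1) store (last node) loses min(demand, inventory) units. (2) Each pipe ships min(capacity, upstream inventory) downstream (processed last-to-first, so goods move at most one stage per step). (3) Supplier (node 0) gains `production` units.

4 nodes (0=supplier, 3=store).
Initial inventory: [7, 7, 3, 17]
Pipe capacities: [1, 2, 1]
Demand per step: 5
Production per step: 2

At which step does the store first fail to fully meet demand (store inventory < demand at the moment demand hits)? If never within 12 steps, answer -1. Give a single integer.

Step 1: demand=5,sold=5 ship[2->3]=1 ship[1->2]=2 ship[0->1]=1 prod=2 -> [8 6 4 13]
Step 2: demand=5,sold=5 ship[2->3]=1 ship[1->2]=2 ship[0->1]=1 prod=2 -> [9 5 5 9]
Step 3: demand=5,sold=5 ship[2->3]=1 ship[1->2]=2 ship[0->1]=1 prod=2 -> [10 4 6 5]
Step 4: demand=5,sold=5 ship[2->3]=1 ship[1->2]=2 ship[0->1]=1 prod=2 -> [11 3 7 1]
Step 5: demand=5,sold=1 ship[2->3]=1 ship[1->2]=2 ship[0->1]=1 prod=2 -> [12 2 8 1]
Step 6: demand=5,sold=1 ship[2->3]=1 ship[1->2]=2 ship[0->1]=1 prod=2 -> [13 1 9 1]
Step 7: demand=5,sold=1 ship[2->3]=1 ship[1->2]=1 ship[0->1]=1 prod=2 -> [14 1 9 1]
Step 8: demand=5,sold=1 ship[2->3]=1 ship[1->2]=1 ship[0->1]=1 prod=2 -> [15 1 9 1]
Step 9: demand=5,sold=1 ship[2->3]=1 ship[1->2]=1 ship[0->1]=1 prod=2 -> [16 1 9 1]
Step 10: demand=5,sold=1 ship[2->3]=1 ship[1->2]=1 ship[0->1]=1 prod=2 -> [17 1 9 1]
Step 11: demand=5,sold=1 ship[2->3]=1 ship[1->2]=1 ship[0->1]=1 prod=2 -> [18 1 9 1]
Step 12: demand=5,sold=1 ship[2->3]=1 ship[1->2]=1 ship[0->1]=1 prod=2 -> [19 1 9 1]
First stockout at step 5

5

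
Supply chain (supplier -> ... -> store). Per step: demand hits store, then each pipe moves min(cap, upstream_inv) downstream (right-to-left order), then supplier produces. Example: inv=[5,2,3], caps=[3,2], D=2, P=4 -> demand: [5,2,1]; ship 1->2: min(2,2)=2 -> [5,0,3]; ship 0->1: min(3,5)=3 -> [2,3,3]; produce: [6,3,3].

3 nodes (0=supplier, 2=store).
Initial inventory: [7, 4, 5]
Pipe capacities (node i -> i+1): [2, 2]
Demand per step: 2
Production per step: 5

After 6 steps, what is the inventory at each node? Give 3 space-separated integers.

Step 1: demand=2,sold=2 ship[1->2]=2 ship[0->1]=2 prod=5 -> inv=[10 4 5]
Step 2: demand=2,sold=2 ship[1->2]=2 ship[0->1]=2 prod=5 -> inv=[13 4 5]
Step 3: demand=2,sold=2 ship[1->2]=2 ship[0->1]=2 prod=5 -> inv=[16 4 5]
Step 4: demand=2,sold=2 ship[1->2]=2 ship[0->1]=2 prod=5 -> inv=[19 4 5]
Step 5: demand=2,sold=2 ship[1->2]=2 ship[0->1]=2 prod=5 -> inv=[22 4 5]
Step 6: demand=2,sold=2 ship[1->2]=2 ship[0->1]=2 prod=5 -> inv=[25 4 5]

25 4 5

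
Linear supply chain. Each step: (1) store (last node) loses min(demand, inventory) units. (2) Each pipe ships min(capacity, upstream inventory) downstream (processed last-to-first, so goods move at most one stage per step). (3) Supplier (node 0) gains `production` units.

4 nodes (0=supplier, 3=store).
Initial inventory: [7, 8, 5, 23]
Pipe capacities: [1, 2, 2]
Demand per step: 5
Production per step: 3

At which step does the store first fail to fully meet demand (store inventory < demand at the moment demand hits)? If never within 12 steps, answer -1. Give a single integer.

Step 1: demand=5,sold=5 ship[2->3]=2 ship[1->2]=2 ship[0->1]=1 prod=3 -> [9 7 5 20]
Step 2: demand=5,sold=5 ship[2->3]=2 ship[1->2]=2 ship[0->1]=1 prod=3 -> [11 6 5 17]
Step 3: demand=5,sold=5 ship[2->3]=2 ship[1->2]=2 ship[0->1]=1 prod=3 -> [13 5 5 14]
Step 4: demand=5,sold=5 ship[2->3]=2 ship[1->2]=2 ship[0->1]=1 prod=3 -> [15 4 5 11]
Step 5: demand=5,sold=5 ship[2->3]=2 ship[1->2]=2 ship[0->1]=1 prod=3 -> [17 3 5 8]
Step 6: demand=5,sold=5 ship[2->3]=2 ship[1->2]=2 ship[0->1]=1 prod=3 -> [19 2 5 5]
Step 7: demand=5,sold=5 ship[2->3]=2 ship[1->2]=2 ship[0->1]=1 prod=3 -> [21 1 5 2]
Step 8: demand=5,sold=2 ship[2->3]=2 ship[1->2]=1 ship[0->1]=1 prod=3 -> [23 1 4 2]
Step 9: demand=5,sold=2 ship[2->3]=2 ship[1->2]=1 ship[0->1]=1 prod=3 -> [25 1 3 2]
Step 10: demand=5,sold=2 ship[2->3]=2 ship[1->2]=1 ship[0->1]=1 prod=3 -> [27 1 2 2]
Step 11: demand=5,sold=2 ship[2->3]=2 ship[1->2]=1 ship[0->1]=1 prod=3 -> [29 1 1 2]
Step 12: demand=5,sold=2 ship[2->3]=1 ship[1->2]=1 ship[0->1]=1 prod=3 -> [31 1 1 1]
First stockout at step 8

8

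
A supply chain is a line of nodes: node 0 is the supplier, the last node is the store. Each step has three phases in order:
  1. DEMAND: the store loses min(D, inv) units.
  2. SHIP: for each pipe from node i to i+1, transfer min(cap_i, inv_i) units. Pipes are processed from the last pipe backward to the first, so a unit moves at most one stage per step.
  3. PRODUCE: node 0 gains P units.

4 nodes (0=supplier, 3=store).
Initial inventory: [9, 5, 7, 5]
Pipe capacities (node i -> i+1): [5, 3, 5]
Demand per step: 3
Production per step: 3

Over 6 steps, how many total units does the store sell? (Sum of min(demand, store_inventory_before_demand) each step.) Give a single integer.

Step 1: sold=3 (running total=3) -> [7 7 5 7]
Step 2: sold=3 (running total=6) -> [5 9 3 9]
Step 3: sold=3 (running total=9) -> [3 11 3 9]
Step 4: sold=3 (running total=12) -> [3 11 3 9]
Step 5: sold=3 (running total=15) -> [3 11 3 9]
Step 6: sold=3 (running total=18) -> [3 11 3 9]

Answer: 18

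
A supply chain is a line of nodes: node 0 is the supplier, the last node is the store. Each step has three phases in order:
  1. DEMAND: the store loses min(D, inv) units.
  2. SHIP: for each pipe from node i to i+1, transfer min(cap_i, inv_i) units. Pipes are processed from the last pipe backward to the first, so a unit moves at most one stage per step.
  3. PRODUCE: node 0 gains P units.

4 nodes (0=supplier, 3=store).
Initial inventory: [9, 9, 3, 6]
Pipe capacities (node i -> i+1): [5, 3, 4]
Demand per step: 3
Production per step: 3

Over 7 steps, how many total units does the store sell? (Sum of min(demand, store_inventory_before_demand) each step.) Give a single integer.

Step 1: sold=3 (running total=3) -> [7 11 3 6]
Step 2: sold=3 (running total=6) -> [5 13 3 6]
Step 3: sold=3 (running total=9) -> [3 15 3 6]
Step 4: sold=3 (running total=12) -> [3 15 3 6]
Step 5: sold=3 (running total=15) -> [3 15 3 6]
Step 6: sold=3 (running total=18) -> [3 15 3 6]
Step 7: sold=3 (running total=21) -> [3 15 3 6]

Answer: 21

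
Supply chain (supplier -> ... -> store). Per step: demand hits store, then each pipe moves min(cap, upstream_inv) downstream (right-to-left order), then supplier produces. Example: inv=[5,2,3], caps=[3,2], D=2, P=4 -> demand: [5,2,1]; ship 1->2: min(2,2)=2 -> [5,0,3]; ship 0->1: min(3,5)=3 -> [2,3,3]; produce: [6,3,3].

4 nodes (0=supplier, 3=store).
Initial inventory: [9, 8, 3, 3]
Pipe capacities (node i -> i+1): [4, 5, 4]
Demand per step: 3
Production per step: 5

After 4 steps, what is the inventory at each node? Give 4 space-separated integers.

Step 1: demand=3,sold=3 ship[2->3]=3 ship[1->2]=5 ship[0->1]=4 prod=5 -> inv=[10 7 5 3]
Step 2: demand=3,sold=3 ship[2->3]=4 ship[1->2]=5 ship[0->1]=4 prod=5 -> inv=[11 6 6 4]
Step 3: demand=3,sold=3 ship[2->3]=4 ship[1->2]=5 ship[0->1]=4 prod=5 -> inv=[12 5 7 5]
Step 4: demand=3,sold=3 ship[2->3]=4 ship[1->2]=5 ship[0->1]=4 prod=5 -> inv=[13 4 8 6]

13 4 8 6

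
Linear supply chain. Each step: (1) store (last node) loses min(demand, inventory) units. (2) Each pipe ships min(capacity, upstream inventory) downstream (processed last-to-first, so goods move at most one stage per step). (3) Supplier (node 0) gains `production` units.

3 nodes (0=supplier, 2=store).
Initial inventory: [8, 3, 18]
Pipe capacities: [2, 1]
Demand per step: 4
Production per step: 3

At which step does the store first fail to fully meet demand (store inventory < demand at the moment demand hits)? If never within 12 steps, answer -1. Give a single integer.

Step 1: demand=4,sold=4 ship[1->2]=1 ship[0->1]=2 prod=3 -> [9 4 15]
Step 2: demand=4,sold=4 ship[1->2]=1 ship[0->1]=2 prod=3 -> [10 5 12]
Step 3: demand=4,sold=4 ship[1->2]=1 ship[0->1]=2 prod=3 -> [11 6 9]
Step 4: demand=4,sold=4 ship[1->2]=1 ship[0->1]=2 prod=3 -> [12 7 6]
Step 5: demand=4,sold=4 ship[1->2]=1 ship[0->1]=2 prod=3 -> [13 8 3]
Step 6: demand=4,sold=3 ship[1->2]=1 ship[0->1]=2 prod=3 -> [14 9 1]
Step 7: demand=4,sold=1 ship[1->2]=1 ship[0->1]=2 prod=3 -> [15 10 1]
Step 8: demand=4,sold=1 ship[1->2]=1 ship[0->1]=2 prod=3 -> [16 11 1]
Step 9: demand=4,sold=1 ship[1->2]=1 ship[0->1]=2 prod=3 -> [17 12 1]
Step 10: demand=4,sold=1 ship[1->2]=1 ship[0->1]=2 prod=3 -> [18 13 1]
Step 11: demand=4,sold=1 ship[1->2]=1 ship[0->1]=2 prod=3 -> [19 14 1]
Step 12: demand=4,sold=1 ship[1->2]=1 ship[0->1]=2 prod=3 -> [20 15 1]
First stockout at step 6

6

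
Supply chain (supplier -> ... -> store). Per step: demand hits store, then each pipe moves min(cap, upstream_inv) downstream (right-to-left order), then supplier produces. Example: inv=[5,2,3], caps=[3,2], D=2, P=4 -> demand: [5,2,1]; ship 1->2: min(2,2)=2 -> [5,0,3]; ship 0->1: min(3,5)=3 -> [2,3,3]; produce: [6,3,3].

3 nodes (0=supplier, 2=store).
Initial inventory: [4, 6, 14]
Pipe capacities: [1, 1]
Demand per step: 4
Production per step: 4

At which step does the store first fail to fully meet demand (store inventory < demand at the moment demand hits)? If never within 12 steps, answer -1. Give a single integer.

Step 1: demand=4,sold=4 ship[1->2]=1 ship[0->1]=1 prod=4 -> [7 6 11]
Step 2: demand=4,sold=4 ship[1->2]=1 ship[0->1]=1 prod=4 -> [10 6 8]
Step 3: demand=4,sold=4 ship[1->2]=1 ship[0->1]=1 prod=4 -> [13 6 5]
Step 4: demand=4,sold=4 ship[1->2]=1 ship[0->1]=1 prod=4 -> [16 6 2]
Step 5: demand=4,sold=2 ship[1->2]=1 ship[0->1]=1 prod=4 -> [19 6 1]
Step 6: demand=4,sold=1 ship[1->2]=1 ship[0->1]=1 prod=4 -> [22 6 1]
Step 7: demand=4,sold=1 ship[1->2]=1 ship[0->1]=1 prod=4 -> [25 6 1]
Step 8: demand=4,sold=1 ship[1->2]=1 ship[0->1]=1 prod=4 -> [28 6 1]
Step 9: demand=4,sold=1 ship[1->2]=1 ship[0->1]=1 prod=4 -> [31 6 1]
Step 10: demand=4,sold=1 ship[1->2]=1 ship[0->1]=1 prod=4 -> [34 6 1]
Step 11: demand=4,sold=1 ship[1->2]=1 ship[0->1]=1 prod=4 -> [37 6 1]
Step 12: demand=4,sold=1 ship[1->2]=1 ship[0->1]=1 prod=4 -> [40 6 1]
First stockout at step 5

5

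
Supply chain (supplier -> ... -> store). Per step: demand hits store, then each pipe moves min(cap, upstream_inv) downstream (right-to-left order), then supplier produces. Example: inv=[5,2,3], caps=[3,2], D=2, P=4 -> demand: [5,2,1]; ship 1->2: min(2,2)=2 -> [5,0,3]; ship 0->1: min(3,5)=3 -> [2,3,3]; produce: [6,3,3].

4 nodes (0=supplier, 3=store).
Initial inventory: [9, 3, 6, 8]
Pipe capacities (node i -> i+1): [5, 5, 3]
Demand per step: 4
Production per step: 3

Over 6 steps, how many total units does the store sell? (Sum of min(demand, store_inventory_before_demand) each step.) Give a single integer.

Step 1: sold=4 (running total=4) -> [7 5 6 7]
Step 2: sold=4 (running total=8) -> [5 5 8 6]
Step 3: sold=4 (running total=12) -> [3 5 10 5]
Step 4: sold=4 (running total=16) -> [3 3 12 4]
Step 5: sold=4 (running total=20) -> [3 3 12 3]
Step 6: sold=3 (running total=23) -> [3 3 12 3]

Answer: 23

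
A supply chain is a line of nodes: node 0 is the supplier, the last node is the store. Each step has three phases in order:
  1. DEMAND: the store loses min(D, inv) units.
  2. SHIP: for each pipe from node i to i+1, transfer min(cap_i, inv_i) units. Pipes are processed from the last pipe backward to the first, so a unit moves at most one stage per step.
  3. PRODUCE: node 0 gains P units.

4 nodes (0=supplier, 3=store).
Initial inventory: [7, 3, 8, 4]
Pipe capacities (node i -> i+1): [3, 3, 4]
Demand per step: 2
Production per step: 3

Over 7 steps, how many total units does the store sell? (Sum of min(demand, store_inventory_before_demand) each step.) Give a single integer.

Step 1: sold=2 (running total=2) -> [7 3 7 6]
Step 2: sold=2 (running total=4) -> [7 3 6 8]
Step 3: sold=2 (running total=6) -> [7 3 5 10]
Step 4: sold=2 (running total=8) -> [7 3 4 12]
Step 5: sold=2 (running total=10) -> [7 3 3 14]
Step 6: sold=2 (running total=12) -> [7 3 3 15]
Step 7: sold=2 (running total=14) -> [7 3 3 16]

Answer: 14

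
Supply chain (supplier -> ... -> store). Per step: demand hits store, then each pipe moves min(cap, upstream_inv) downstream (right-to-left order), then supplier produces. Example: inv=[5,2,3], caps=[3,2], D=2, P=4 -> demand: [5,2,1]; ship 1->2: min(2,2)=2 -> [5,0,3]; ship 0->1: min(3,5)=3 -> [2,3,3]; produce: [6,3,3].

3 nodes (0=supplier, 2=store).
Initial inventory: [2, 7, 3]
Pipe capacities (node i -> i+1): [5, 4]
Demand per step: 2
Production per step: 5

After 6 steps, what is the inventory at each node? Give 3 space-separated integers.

Step 1: demand=2,sold=2 ship[1->2]=4 ship[0->1]=2 prod=5 -> inv=[5 5 5]
Step 2: demand=2,sold=2 ship[1->2]=4 ship[0->1]=5 prod=5 -> inv=[5 6 7]
Step 3: demand=2,sold=2 ship[1->2]=4 ship[0->1]=5 prod=5 -> inv=[5 7 9]
Step 4: demand=2,sold=2 ship[1->2]=4 ship[0->1]=5 prod=5 -> inv=[5 8 11]
Step 5: demand=2,sold=2 ship[1->2]=4 ship[0->1]=5 prod=5 -> inv=[5 9 13]
Step 6: demand=2,sold=2 ship[1->2]=4 ship[0->1]=5 prod=5 -> inv=[5 10 15]

5 10 15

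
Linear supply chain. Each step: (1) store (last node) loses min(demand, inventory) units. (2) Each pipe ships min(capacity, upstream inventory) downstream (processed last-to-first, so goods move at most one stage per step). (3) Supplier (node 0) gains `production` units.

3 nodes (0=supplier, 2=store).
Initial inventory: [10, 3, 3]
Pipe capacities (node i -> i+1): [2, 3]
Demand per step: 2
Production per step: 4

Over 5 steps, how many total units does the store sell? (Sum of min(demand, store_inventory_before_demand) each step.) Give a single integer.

Answer: 10

Derivation:
Step 1: sold=2 (running total=2) -> [12 2 4]
Step 2: sold=2 (running total=4) -> [14 2 4]
Step 3: sold=2 (running total=6) -> [16 2 4]
Step 4: sold=2 (running total=8) -> [18 2 4]
Step 5: sold=2 (running total=10) -> [20 2 4]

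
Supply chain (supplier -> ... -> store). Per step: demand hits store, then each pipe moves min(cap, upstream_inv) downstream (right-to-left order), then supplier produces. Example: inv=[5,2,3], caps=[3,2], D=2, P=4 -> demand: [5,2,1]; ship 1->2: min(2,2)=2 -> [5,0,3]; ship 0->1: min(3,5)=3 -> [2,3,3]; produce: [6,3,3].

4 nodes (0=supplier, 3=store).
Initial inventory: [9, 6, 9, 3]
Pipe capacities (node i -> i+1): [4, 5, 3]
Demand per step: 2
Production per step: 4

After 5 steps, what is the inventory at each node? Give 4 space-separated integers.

Step 1: demand=2,sold=2 ship[2->3]=3 ship[1->2]=5 ship[0->1]=4 prod=4 -> inv=[9 5 11 4]
Step 2: demand=2,sold=2 ship[2->3]=3 ship[1->2]=5 ship[0->1]=4 prod=4 -> inv=[9 4 13 5]
Step 3: demand=2,sold=2 ship[2->3]=3 ship[1->2]=4 ship[0->1]=4 prod=4 -> inv=[9 4 14 6]
Step 4: demand=2,sold=2 ship[2->3]=3 ship[1->2]=4 ship[0->1]=4 prod=4 -> inv=[9 4 15 7]
Step 5: demand=2,sold=2 ship[2->3]=3 ship[1->2]=4 ship[0->1]=4 prod=4 -> inv=[9 4 16 8]

9 4 16 8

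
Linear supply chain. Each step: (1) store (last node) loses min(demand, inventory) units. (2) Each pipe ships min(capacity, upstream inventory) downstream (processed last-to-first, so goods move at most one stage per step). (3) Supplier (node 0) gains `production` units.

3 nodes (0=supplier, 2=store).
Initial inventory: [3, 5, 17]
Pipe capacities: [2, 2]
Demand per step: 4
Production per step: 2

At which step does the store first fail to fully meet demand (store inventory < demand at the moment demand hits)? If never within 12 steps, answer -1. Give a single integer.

Step 1: demand=4,sold=4 ship[1->2]=2 ship[0->1]=2 prod=2 -> [3 5 15]
Step 2: demand=4,sold=4 ship[1->2]=2 ship[0->1]=2 prod=2 -> [3 5 13]
Step 3: demand=4,sold=4 ship[1->2]=2 ship[0->1]=2 prod=2 -> [3 5 11]
Step 4: demand=4,sold=4 ship[1->2]=2 ship[0->1]=2 prod=2 -> [3 5 9]
Step 5: demand=4,sold=4 ship[1->2]=2 ship[0->1]=2 prod=2 -> [3 5 7]
Step 6: demand=4,sold=4 ship[1->2]=2 ship[0->1]=2 prod=2 -> [3 5 5]
Step 7: demand=4,sold=4 ship[1->2]=2 ship[0->1]=2 prod=2 -> [3 5 3]
Step 8: demand=4,sold=3 ship[1->2]=2 ship[0->1]=2 prod=2 -> [3 5 2]
Step 9: demand=4,sold=2 ship[1->2]=2 ship[0->1]=2 prod=2 -> [3 5 2]
Step 10: demand=4,sold=2 ship[1->2]=2 ship[0->1]=2 prod=2 -> [3 5 2]
Step 11: demand=4,sold=2 ship[1->2]=2 ship[0->1]=2 prod=2 -> [3 5 2]
Step 12: demand=4,sold=2 ship[1->2]=2 ship[0->1]=2 prod=2 -> [3 5 2]
First stockout at step 8

8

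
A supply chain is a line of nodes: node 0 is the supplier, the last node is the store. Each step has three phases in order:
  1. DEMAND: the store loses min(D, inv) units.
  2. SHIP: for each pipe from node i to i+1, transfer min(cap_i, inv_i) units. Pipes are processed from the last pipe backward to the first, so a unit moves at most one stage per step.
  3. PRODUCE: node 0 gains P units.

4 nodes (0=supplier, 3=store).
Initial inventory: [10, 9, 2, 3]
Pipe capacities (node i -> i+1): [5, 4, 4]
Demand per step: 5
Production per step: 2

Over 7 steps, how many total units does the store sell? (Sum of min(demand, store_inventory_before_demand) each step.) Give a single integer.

Answer: 25

Derivation:
Step 1: sold=3 (running total=3) -> [7 10 4 2]
Step 2: sold=2 (running total=5) -> [4 11 4 4]
Step 3: sold=4 (running total=9) -> [2 11 4 4]
Step 4: sold=4 (running total=13) -> [2 9 4 4]
Step 5: sold=4 (running total=17) -> [2 7 4 4]
Step 6: sold=4 (running total=21) -> [2 5 4 4]
Step 7: sold=4 (running total=25) -> [2 3 4 4]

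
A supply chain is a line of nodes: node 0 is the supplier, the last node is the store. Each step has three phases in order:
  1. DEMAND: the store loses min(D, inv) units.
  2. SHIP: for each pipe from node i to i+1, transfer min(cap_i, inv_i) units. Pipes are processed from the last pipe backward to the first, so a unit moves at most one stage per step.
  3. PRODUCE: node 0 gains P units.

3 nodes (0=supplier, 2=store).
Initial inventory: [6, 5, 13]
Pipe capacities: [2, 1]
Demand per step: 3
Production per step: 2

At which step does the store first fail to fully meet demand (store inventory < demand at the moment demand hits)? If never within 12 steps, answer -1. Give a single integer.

Step 1: demand=3,sold=3 ship[1->2]=1 ship[0->1]=2 prod=2 -> [6 6 11]
Step 2: demand=3,sold=3 ship[1->2]=1 ship[0->1]=2 prod=2 -> [6 7 9]
Step 3: demand=3,sold=3 ship[1->2]=1 ship[0->1]=2 prod=2 -> [6 8 7]
Step 4: demand=3,sold=3 ship[1->2]=1 ship[0->1]=2 prod=2 -> [6 9 5]
Step 5: demand=3,sold=3 ship[1->2]=1 ship[0->1]=2 prod=2 -> [6 10 3]
Step 6: demand=3,sold=3 ship[1->2]=1 ship[0->1]=2 prod=2 -> [6 11 1]
Step 7: demand=3,sold=1 ship[1->2]=1 ship[0->1]=2 prod=2 -> [6 12 1]
Step 8: demand=3,sold=1 ship[1->2]=1 ship[0->1]=2 prod=2 -> [6 13 1]
Step 9: demand=3,sold=1 ship[1->2]=1 ship[0->1]=2 prod=2 -> [6 14 1]
Step 10: demand=3,sold=1 ship[1->2]=1 ship[0->1]=2 prod=2 -> [6 15 1]
Step 11: demand=3,sold=1 ship[1->2]=1 ship[0->1]=2 prod=2 -> [6 16 1]
Step 12: demand=3,sold=1 ship[1->2]=1 ship[0->1]=2 prod=2 -> [6 17 1]
First stockout at step 7

7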